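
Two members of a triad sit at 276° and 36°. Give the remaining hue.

A triad spaces three hues 120° apart.
The full set is {36°, 156°, 276°}.

156°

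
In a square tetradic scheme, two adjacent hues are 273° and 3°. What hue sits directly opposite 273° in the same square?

A square tetradic scheme places four hues 90° apart; opposite corners are 180° apart.
273 + 180 = 453 → 453 − 360 = 93°

93°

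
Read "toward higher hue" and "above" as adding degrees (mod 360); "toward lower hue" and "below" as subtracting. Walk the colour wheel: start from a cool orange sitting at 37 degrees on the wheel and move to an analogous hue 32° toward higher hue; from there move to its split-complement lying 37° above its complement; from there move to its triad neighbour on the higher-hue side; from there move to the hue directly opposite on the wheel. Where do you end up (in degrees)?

analog 32° ↑ +32°: 37 + 32 = 69°
split-comp 37° ↑ +217°: 69 + 217 = 286°
triadic ↑ +120°: 286 + 120 = 406 → 406 − 360 = 46°
complement +180°: 46 + 180 = 226°

226°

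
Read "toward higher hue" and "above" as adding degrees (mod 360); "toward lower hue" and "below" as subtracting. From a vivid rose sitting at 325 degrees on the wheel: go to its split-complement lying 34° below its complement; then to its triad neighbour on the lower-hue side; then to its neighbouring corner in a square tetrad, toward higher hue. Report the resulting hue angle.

81°

325 + 146 = 471 → 471 − 360 = 111°   (split-comp 34° ↓)
111 − 120 = -9 → -9 + 360 = 351°   (triadic ↓)
351 + 90 = 441 → 441 − 360 = 81°   (square ↑)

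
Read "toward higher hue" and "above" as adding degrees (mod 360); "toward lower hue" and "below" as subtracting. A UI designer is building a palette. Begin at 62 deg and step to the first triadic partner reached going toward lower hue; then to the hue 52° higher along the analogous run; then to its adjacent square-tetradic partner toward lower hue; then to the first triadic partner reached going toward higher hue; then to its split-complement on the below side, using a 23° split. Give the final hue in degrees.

181°

62 − 120 = -58 → -58 + 360 = 302°   (triadic ↓)
302 + 52 = 354°   (analog 52° ↑)
354 − 90 = 264°   (square ↓)
264 + 120 = 384 → 384 − 360 = 24°   (triadic ↑)
24 + 157 = 181°   (split-comp 23° ↓)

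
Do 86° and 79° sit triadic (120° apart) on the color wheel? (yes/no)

no

Angular distance: |86 − 79| = 7 = 7°.
Triadic (120° apart) requires 120°.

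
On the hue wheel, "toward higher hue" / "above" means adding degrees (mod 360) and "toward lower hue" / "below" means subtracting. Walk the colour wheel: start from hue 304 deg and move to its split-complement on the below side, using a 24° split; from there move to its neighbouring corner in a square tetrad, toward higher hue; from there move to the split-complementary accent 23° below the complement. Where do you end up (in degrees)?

split-comp 24° ↓ +156°: 304 + 156 = 460 → 460 − 360 = 100°
square ↑ +90°: 100 + 90 = 190°
split-comp 23° ↓ +157°: 190 + 157 = 347°

347°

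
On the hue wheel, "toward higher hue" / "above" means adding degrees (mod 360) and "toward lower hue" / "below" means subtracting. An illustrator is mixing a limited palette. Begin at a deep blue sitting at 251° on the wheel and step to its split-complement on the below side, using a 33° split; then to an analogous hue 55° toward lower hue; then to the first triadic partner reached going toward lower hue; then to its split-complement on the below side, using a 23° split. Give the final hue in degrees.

split-comp 33° ↓ +147°: 251 + 147 = 398 → 398 − 360 = 38°
analog 55° ↓ −55°: 38 − 55 = -17 → -17 + 360 = 343°
triadic ↓ −120°: 343 − 120 = 223°
split-comp 23° ↓ +157°: 223 + 157 = 380 → 380 − 360 = 20°

20°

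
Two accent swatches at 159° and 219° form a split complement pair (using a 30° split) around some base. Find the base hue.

The accents sit 30° either side of the complement, so the complement is their short-arc midpoint on the wheel.
Short-arc midpoint of 159° and 219°: 189°.
Base is 180° from the complement: 189 − 180 = 9°

9°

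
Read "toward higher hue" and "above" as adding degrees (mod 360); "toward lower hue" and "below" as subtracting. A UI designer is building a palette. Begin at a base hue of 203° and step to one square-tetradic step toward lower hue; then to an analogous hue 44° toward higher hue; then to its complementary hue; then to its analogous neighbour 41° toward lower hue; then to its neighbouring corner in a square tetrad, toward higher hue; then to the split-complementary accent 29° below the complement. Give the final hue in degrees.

177°

203 − 90 = 113°   (square ↓)
113 + 44 = 157°   (analog 44° ↑)
157 + 180 = 337°   (complement)
337 − 41 = 296°   (analog 41° ↓)
296 + 90 = 386 → 386 − 360 = 26°   (square ↑)
26 + 151 = 177°   (split-comp 29° ↓)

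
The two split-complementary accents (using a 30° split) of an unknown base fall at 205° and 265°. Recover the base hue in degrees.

55°

The accents sit 30° either side of the complement, so the complement is their short-arc midpoint on the wheel.
Short-arc midpoint of 205° and 265°: 235°.
Base is 180° from the complement: 235 − 180 = 55°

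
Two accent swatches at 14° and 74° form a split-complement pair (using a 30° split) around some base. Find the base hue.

The accents sit 30° either side of the complement, so the complement is their short-arc midpoint on the wheel.
Short-arc midpoint of 14° and 74°: 44°.
Base is 180° from the complement: 44 − 180 = -136 → -136 + 360 = 224°

224°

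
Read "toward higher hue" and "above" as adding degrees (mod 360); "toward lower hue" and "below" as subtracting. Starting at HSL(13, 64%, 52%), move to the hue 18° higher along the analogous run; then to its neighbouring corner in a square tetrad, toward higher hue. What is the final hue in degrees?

121°

+18° (analog 18° ↑): 13 + 18 = 31°
+90° (square ↑): 31 + 90 = 121°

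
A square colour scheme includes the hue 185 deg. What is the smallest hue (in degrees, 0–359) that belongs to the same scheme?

A square tetradic scheme places four hues every 90°.
The full set through 185° is {5°, 95°, 185°, 275°}.

5°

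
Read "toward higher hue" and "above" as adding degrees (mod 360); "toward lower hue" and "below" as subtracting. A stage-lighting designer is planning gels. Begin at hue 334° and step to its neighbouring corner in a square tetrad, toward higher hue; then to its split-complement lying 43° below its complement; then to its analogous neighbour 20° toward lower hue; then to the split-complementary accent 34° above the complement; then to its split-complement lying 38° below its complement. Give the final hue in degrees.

177°

334 + 90 = 424 → 424 − 360 = 64°   (square ↑)
64 + 137 = 201°   (split-comp 43° ↓)
201 − 20 = 181°   (analog 20° ↓)
181 + 214 = 395 → 395 − 360 = 35°   (split-comp 34° ↑)
35 + 142 = 177°   (split-comp 38° ↓)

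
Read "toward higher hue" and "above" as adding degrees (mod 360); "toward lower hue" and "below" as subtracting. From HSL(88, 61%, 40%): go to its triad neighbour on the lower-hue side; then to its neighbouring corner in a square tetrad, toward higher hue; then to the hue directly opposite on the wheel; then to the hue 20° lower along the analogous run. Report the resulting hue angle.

triadic ↓ −120°: 88 − 120 = -32 → -32 + 360 = 328°
square ↑ +90°: 328 + 90 = 418 → 418 − 360 = 58°
complement +180°: 58 + 180 = 238°
analog 20° ↓ −20°: 238 − 20 = 218°

218°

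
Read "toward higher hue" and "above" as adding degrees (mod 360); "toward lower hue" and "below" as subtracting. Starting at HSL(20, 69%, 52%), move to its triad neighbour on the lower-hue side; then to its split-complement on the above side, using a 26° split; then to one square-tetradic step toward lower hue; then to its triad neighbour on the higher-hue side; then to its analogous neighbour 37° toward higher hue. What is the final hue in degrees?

triadic ↓ −120°: 20 − 120 = -100 → -100 + 360 = 260°
split-comp 26° ↑ +206°: 260 + 206 = 466 → 466 − 360 = 106°
square ↓ −90°: 106 − 90 = 16°
triadic ↑ +120°: 16 + 120 = 136°
analog 37° ↑ +37°: 136 + 37 = 173°

173°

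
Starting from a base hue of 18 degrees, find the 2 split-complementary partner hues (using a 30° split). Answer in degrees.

Complement of 18 degrees: 18 + 180 = 198°
198 − 30 = 168°
198 + 30 = 228°

168° and 228°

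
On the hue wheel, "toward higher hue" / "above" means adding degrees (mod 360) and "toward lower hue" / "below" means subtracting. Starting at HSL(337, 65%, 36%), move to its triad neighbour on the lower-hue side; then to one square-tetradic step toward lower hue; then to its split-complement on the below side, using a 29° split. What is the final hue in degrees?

triadic ↓ −120°: 337 − 120 = 217°
square ↓ −90°: 217 − 90 = 127°
split-comp 29° ↓ +151°: 127 + 151 = 278°

278°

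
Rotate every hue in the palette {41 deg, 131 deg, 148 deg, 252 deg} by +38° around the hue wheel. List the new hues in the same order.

79°, 169°, 186°, 290°

41 + 38 = 79°
131 + 38 = 169°
148 + 38 = 186°
252 + 38 = 290°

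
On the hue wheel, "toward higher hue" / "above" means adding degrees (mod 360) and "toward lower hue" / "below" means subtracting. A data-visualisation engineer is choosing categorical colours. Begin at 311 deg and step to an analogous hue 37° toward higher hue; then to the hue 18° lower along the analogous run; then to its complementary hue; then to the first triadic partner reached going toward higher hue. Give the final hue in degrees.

311 + 37 = 348°   (analog 37° ↑)
348 − 18 = 330°   (analog 18° ↓)
330 + 180 = 510 → 510 − 360 = 150°   (complement)
150 + 120 = 270°   (triadic ↑)

270°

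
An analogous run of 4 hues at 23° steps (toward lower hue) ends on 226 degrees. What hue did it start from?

3 steps of 23° (toward lower hue) give a net shift of −69°.
Start = end − shift: 226 + 69 = 295°

295°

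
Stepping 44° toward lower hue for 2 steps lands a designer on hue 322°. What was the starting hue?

50°

2 steps of 44° (toward lower hue) give a net shift of −88°.
Start = end − shift: 322 + 88 = 410 → 410 − 360 = 50°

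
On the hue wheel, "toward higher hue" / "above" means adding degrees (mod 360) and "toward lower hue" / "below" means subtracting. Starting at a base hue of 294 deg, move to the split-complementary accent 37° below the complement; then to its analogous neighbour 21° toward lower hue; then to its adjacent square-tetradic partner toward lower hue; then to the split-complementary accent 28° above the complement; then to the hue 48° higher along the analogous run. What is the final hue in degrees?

222°

294 + 143 = 437 → 437 − 360 = 77°   (split-comp 37° ↓)
77 − 21 = 56°   (analog 21° ↓)
56 − 90 = -34 → -34 + 360 = 326°   (square ↓)
326 + 208 = 534 → 534 − 360 = 174°   (split-comp 28° ↑)
174 + 48 = 222°   (analog 48° ↑)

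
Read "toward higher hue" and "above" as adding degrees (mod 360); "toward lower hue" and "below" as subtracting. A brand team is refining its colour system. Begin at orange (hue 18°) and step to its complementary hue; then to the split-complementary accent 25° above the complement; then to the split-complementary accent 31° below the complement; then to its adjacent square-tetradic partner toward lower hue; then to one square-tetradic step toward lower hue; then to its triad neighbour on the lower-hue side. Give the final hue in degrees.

18 + 180 = 198°   (complement)
198 + 205 = 403 → 403 − 360 = 43°   (split-comp 25° ↑)
43 + 149 = 192°   (split-comp 31° ↓)
192 − 90 = 102°   (square ↓)
102 − 90 = 12°   (square ↓)
12 − 120 = -108 → -108 + 360 = 252°   (triadic ↓)

252°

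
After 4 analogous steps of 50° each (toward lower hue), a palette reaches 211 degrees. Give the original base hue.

51°

4 steps of 50° (toward lower hue) give a net shift of −200°.
Start = end − shift: 211 + 200 = 411 → 411 − 360 = 51°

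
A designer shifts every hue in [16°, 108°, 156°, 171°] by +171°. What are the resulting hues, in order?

187°, 279°, 327°, 342°

16 + 171 = 187°
108 + 171 = 279°
156 + 171 = 327°
171 + 171 = 342°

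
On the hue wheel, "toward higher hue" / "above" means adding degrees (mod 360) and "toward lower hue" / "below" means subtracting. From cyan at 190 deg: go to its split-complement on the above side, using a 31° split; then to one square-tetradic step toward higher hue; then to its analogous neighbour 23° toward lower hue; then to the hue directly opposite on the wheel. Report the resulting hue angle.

288°

+211° (split-comp 31° ↑): 190 + 211 = 401 → 401 − 360 = 41°
+90° (square ↑): 41 + 90 = 131°
−23° (analog 23° ↓): 131 − 23 = 108°
+180° (complement): 108 + 180 = 288°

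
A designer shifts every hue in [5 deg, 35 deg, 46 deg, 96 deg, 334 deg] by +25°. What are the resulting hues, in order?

5 + 25 = 30°
35 + 25 = 60°
46 + 25 = 71°
96 + 25 = 121°
334 + 25 = 359°

30°, 60°, 71°, 121°, 359°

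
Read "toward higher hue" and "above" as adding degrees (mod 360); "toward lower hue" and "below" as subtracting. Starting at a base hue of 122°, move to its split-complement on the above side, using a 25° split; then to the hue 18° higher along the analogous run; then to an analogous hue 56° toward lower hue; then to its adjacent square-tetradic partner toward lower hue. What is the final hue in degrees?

split-comp 25° ↑ +205°: 122 + 205 = 327°
analog 18° ↑ +18°: 327 + 18 = 345°
analog 56° ↓ −56°: 345 − 56 = 289°
square ↓ −90°: 289 − 90 = 199°

199°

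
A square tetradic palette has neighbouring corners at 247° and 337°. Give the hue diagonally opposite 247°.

67°

A square tetradic scheme places four hues 90° apart; opposite corners are 180° apart.
247 + 180 = 427 → 427 − 360 = 67°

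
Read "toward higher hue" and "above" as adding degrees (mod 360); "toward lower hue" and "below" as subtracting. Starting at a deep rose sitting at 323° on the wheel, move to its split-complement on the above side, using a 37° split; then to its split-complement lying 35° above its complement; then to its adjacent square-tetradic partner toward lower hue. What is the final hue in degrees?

305°

split-comp 37° ↑ +217°: 323 + 217 = 540 → 540 − 360 = 180°
split-comp 35° ↑ +215°: 180 + 215 = 395 → 395 − 360 = 35°
square ↓ −90°: 35 − 90 = -55 → -55 + 360 = 305°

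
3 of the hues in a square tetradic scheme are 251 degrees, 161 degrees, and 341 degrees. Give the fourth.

A square tetradic scheme places four hues every 90°.
The full set through 161° is {71°, 161°, 251°, 341°}.
Given {161°, 251°, 341°}, the missing hue is 71°.

71°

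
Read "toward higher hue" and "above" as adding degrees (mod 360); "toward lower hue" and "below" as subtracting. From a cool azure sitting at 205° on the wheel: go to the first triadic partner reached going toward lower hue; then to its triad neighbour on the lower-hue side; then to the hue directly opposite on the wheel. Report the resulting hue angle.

145°

triadic ↓ −120°: 205 − 120 = 85°
triadic ↓ −120°: 85 − 120 = -35 → -35 + 360 = 325°
complement +180°: 325 + 180 = 505 → 505 − 360 = 145°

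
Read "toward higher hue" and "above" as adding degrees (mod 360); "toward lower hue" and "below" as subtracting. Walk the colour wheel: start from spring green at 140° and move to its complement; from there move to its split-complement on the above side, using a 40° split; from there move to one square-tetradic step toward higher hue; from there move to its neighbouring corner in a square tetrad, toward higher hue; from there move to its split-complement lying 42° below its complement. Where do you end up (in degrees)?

140 + 180 = 320°   (complement)
320 + 220 = 540 → 540 − 360 = 180°   (split-comp 40° ↑)
180 + 90 = 270°   (square ↑)
270 + 90 = 360 → 360 − 360 = 0°   (square ↑)
0 + 138 = 138°   (split-comp 42° ↓)

138°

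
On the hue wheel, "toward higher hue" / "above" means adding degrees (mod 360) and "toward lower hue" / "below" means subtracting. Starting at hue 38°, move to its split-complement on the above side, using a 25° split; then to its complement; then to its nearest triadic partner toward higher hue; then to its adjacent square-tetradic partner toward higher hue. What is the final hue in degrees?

273°

split-comp 25° ↑ +205°: 38 + 205 = 243°
complement +180°: 243 + 180 = 423 → 423 − 360 = 63°
triadic ↑ +120°: 63 + 120 = 183°
square ↑ +90°: 183 + 90 = 273°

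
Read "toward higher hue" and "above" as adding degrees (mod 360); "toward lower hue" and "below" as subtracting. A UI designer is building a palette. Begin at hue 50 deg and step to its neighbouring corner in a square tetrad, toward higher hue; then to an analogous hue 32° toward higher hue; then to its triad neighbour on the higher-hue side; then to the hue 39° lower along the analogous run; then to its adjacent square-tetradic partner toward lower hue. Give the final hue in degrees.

163°

+90° (square ↑): 50 + 90 = 140°
+32° (analog 32° ↑): 140 + 32 = 172°
+120° (triadic ↑): 172 + 120 = 292°
−39° (analog 39° ↓): 292 − 39 = 253°
−90° (square ↓): 253 − 90 = 163°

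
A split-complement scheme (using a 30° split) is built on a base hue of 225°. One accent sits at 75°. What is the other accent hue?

Split-complementary hues sit 30° either side of the complement.
Complement of the base 225°: 225 + 180 = 405 → 405 − 360 = 45°
The given accent 75° is 30° one side of 45°; the other accent sits 30° the other side: 45 − 30 = 15°

15°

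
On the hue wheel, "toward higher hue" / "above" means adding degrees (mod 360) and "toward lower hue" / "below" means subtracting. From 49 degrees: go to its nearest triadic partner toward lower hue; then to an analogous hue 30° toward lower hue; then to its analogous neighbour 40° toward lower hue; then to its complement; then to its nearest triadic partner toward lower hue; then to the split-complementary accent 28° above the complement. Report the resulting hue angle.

49 − 120 = -71 → -71 + 360 = 289°   (triadic ↓)
289 − 30 = 259°   (analog 30° ↓)
259 − 40 = 219°   (analog 40° ↓)
219 + 180 = 399 → 399 − 360 = 39°   (complement)
39 − 120 = -81 → -81 + 360 = 279°   (triadic ↓)
279 + 208 = 487 → 487 − 360 = 127°   (split-comp 28° ↑)

127°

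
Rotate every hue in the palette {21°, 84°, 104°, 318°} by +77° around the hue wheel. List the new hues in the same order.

21 + 77 = 98°
84 + 77 = 161°
104 + 77 = 181°
318 + 77 = 395 → 395 − 360 = 35°

98°, 161°, 181°, 35°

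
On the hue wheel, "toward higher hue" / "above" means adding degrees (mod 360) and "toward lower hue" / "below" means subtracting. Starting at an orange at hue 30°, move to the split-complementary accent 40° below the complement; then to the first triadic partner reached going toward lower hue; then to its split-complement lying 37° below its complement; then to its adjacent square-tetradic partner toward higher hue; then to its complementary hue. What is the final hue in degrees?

103°

+140° (split-comp 40° ↓): 30 + 140 = 170°
−120° (triadic ↓): 170 − 120 = 50°
+143° (split-comp 37° ↓): 50 + 143 = 193°
+90° (square ↑): 193 + 90 = 283°
+180° (complement): 283 + 180 = 463 → 463 − 360 = 103°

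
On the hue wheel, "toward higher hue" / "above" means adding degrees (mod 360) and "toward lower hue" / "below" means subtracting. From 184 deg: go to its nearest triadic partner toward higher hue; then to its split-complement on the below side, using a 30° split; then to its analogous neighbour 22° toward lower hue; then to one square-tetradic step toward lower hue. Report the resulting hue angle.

triadic ↑ +120°: 184 + 120 = 304°
split-comp 30° ↓ +150°: 304 + 150 = 454 → 454 − 360 = 94°
analog 22° ↓ −22°: 94 − 22 = 72°
square ↓ −90°: 72 − 90 = -18 → -18 + 360 = 342°

342°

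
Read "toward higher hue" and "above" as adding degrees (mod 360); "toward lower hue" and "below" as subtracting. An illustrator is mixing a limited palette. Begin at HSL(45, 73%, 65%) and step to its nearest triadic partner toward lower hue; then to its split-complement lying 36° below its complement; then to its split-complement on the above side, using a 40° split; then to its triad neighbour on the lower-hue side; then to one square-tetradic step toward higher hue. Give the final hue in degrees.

259°

45 − 120 = -75 → -75 + 360 = 285°   (triadic ↓)
285 + 144 = 429 → 429 − 360 = 69°   (split-comp 36° ↓)
69 + 220 = 289°   (split-comp 40° ↑)
289 − 120 = 169°   (triadic ↓)
169 + 90 = 259°   (square ↑)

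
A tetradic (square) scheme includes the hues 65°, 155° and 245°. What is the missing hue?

A square tetradic scheme places four hues every 90°.
The full set through 65° is {65°, 155°, 245°, 335°}.
Given {65°, 155°, 245°}, the missing hue is 335°.

335°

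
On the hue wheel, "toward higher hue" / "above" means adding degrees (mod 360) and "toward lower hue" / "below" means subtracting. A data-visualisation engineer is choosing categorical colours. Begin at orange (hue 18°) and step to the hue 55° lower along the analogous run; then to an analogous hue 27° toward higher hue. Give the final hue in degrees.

analog 55° ↓ −55°: 18 − 55 = -37 → -37 + 360 = 323°
analog 27° ↑ +27°: 323 + 27 = 350°

350°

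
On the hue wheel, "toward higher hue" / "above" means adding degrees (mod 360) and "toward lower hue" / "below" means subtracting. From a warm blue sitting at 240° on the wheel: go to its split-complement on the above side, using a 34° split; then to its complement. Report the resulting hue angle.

274°

+214° (split-comp 34° ↑): 240 + 214 = 454 → 454 − 360 = 94°
+180° (complement): 94 + 180 = 274°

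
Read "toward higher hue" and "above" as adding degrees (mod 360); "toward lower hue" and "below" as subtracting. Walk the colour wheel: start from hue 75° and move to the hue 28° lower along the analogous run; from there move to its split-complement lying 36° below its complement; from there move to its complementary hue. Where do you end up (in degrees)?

analog 28° ↓ −28°: 75 − 28 = 47°
split-comp 36° ↓ +144°: 47 + 144 = 191°
complement +180°: 191 + 180 = 371 → 371 − 360 = 11°

11°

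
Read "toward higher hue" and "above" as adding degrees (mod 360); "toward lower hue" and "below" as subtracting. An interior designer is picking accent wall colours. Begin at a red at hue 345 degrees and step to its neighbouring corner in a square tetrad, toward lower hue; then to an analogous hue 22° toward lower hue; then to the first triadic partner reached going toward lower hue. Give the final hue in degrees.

113°

square ↓ −90°: 345 − 90 = 255°
analog 22° ↓ −22°: 255 − 22 = 233°
triadic ↓ −120°: 233 − 120 = 113°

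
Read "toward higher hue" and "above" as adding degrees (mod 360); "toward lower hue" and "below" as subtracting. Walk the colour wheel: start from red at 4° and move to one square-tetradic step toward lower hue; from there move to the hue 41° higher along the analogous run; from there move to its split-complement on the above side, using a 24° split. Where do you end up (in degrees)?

square ↓ −90°: 4 − 90 = -86 → -86 + 360 = 274°
analog 41° ↑ +41°: 274 + 41 = 315°
split-comp 24° ↑ +204°: 315 + 204 = 519 → 519 − 360 = 159°

159°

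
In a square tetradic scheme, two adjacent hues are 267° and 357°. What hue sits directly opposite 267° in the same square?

A square tetradic scheme places four hues 90° apart; opposite corners are 180° apart.
267 + 180 = 447 → 447 − 360 = 87°

87°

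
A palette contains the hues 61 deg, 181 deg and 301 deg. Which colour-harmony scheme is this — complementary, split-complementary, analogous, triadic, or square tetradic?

Sort the hues: 61°, 181°, 301°.
Successive gaps around the wheel: 120°, 120°, 120°.
Three hues equally spaced 120° apart form a triad.

triadic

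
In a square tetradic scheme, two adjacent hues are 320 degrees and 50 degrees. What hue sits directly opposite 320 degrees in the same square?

A square tetradic scheme places four hues 90° apart; opposite corners are 180° apart.
320 + 180 = 500 → 500 − 360 = 140°

140°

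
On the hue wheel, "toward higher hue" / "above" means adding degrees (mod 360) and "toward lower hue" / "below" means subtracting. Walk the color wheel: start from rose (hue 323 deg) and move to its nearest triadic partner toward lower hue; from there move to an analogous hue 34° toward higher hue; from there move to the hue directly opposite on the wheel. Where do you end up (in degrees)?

triadic ↓ −120°: 323 − 120 = 203°
analog 34° ↑ +34°: 203 + 34 = 237°
complement +180°: 237 + 180 = 417 → 417 − 360 = 57°

57°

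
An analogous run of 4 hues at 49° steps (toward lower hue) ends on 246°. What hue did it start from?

33°

3 steps of 49° (toward lower hue) give a net shift of −147°.
Start = end − shift: 246 + 147 = 393 → 393 − 360 = 33°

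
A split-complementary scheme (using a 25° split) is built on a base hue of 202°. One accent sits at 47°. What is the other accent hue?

Split-complementary hues sit 25° either side of the complement.
Complement of the base 202°: 202 + 180 = 382 → 382 − 360 = 22°
The given accent 47° is 25° one side of 22°; the other accent sits 25° the other side: 22 − 25 = -3 → -3 + 360 = 357°

357°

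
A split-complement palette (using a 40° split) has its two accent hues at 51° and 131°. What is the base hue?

271°

The accents sit 40° either side of the complement, so the complement is their short-arc midpoint on the wheel.
Short-arc midpoint of 51° and 131°: 91°.
Base is 180° from the complement: 91 − 180 = -89 → -89 + 360 = 271°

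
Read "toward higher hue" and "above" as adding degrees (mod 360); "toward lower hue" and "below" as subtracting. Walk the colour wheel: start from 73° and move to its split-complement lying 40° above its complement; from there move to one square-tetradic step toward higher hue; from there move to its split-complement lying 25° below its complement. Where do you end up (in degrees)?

split-comp 40° ↑ +220°: 73 + 220 = 293°
square ↑ +90°: 293 + 90 = 383 → 383 − 360 = 23°
split-comp 25° ↓ +155°: 23 + 155 = 178°

178°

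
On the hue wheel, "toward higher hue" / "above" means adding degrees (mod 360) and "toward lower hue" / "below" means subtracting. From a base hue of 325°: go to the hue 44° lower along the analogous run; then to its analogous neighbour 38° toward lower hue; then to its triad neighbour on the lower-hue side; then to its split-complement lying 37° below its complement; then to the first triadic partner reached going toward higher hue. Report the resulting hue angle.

26°

325 − 44 = 281°   (analog 44° ↓)
281 − 38 = 243°   (analog 38° ↓)
243 − 120 = 123°   (triadic ↓)
123 + 143 = 266°   (split-comp 37° ↓)
266 + 120 = 386 → 386 − 360 = 26°   (triadic ↑)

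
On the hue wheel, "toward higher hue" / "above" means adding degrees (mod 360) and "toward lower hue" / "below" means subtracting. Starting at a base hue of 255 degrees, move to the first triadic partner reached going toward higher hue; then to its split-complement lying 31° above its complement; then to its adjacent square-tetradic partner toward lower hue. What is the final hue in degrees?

+120° (triadic ↑): 255 + 120 = 375 → 375 − 360 = 15°
+211° (split-comp 31° ↑): 15 + 211 = 226°
−90° (square ↓): 226 − 90 = 136°

136°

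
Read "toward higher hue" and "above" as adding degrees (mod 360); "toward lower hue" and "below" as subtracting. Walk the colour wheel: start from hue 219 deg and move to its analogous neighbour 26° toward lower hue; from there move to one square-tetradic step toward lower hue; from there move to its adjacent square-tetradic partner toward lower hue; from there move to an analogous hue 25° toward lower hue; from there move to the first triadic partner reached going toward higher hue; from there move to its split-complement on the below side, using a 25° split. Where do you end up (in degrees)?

263°

−26° (analog 26° ↓): 219 − 26 = 193°
−90° (square ↓): 193 − 90 = 103°
−90° (square ↓): 103 − 90 = 13°
−25° (analog 25° ↓): 13 − 25 = -12 → -12 + 360 = 348°
+120° (triadic ↑): 348 + 120 = 468 → 468 − 360 = 108°
+155° (split-comp 25° ↓): 108 + 155 = 263°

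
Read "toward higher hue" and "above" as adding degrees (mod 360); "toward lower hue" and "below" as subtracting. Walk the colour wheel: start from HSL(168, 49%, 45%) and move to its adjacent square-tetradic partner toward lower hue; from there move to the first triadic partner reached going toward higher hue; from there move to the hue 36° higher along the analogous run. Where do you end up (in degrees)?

234°

168 − 90 = 78°   (square ↓)
78 + 120 = 198°   (triadic ↑)
198 + 36 = 234°   (analog 36° ↑)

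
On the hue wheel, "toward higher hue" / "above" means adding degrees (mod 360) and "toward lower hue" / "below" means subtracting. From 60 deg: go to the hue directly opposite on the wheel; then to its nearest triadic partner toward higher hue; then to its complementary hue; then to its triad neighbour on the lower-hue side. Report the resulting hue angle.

60°

complement +180°: 60 + 180 = 240°
triadic ↑ +120°: 240 + 120 = 360 → 360 − 360 = 0°
complement +180°: 0 + 180 = 180°
triadic ↓ −120°: 180 − 120 = 60°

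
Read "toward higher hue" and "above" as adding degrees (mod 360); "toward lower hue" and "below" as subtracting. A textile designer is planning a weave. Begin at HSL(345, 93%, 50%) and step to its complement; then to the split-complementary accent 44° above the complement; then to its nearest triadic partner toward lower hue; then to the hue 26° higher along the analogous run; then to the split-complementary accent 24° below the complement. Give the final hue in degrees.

+180° (complement): 345 + 180 = 525 → 525 − 360 = 165°
+224° (split-comp 44° ↑): 165 + 224 = 389 → 389 − 360 = 29°
−120° (triadic ↓): 29 − 120 = -91 → -91 + 360 = 269°
+26° (analog 26° ↑): 269 + 26 = 295°
+156° (split-comp 24° ↓): 295 + 156 = 451 → 451 − 360 = 91°

91°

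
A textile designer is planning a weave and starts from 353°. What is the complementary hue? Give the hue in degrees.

173°

The complement sits 180° across the wheel.
353 + 180 = 533 → 533 − 360 = 173°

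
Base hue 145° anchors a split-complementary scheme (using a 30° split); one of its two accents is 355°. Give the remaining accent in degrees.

295°

Split-complementary hues sit 30° either side of the complement.
Complement of the base 145°: 145 + 180 = 325°
The given accent 355° is 30° one side of 325°; the other accent sits 30° the other side: 325 − 30 = 295°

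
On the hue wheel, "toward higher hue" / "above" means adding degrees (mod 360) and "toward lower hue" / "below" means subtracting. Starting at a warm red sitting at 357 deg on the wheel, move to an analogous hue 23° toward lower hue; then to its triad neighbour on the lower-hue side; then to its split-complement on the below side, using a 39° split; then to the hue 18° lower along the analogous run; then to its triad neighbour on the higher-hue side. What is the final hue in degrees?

analog 23° ↓ −23°: 357 − 23 = 334°
triadic ↓ −120°: 334 − 120 = 214°
split-comp 39° ↓ +141°: 214 + 141 = 355°
analog 18° ↓ −18°: 355 − 18 = 337°
triadic ↑ +120°: 337 + 120 = 457 → 457 − 360 = 97°

97°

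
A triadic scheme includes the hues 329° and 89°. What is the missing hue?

A triad places three hues 120° apart.
The full set through 89° is {89°, 209°, 329°}.
Given {89°, 329°}, the missing hue is 209°.

209°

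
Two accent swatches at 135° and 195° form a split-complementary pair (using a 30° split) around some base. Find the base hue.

The accents sit 30° either side of the complement, so the complement is their short-arc midpoint on the wheel.
Short-arc midpoint of 135° and 195°: 165°.
Base is 180° from the complement: 165 − 180 = -15 → -15 + 360 = 345°

345°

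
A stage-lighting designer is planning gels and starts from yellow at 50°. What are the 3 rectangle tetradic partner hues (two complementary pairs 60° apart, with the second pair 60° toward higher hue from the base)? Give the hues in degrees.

A rectangular tetradic uses two complementary pairs 60° apart: offsets 0°, 60°, 180°, 240°.
50 + 60 = 110°
50 + 180 = 230°
50 + 240 = 290°

110°, 230°, 290°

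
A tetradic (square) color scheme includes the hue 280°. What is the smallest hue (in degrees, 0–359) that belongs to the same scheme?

A square tetradic scheme places four hues every 90°.
The full set through 280° is {10°, 100°, 190°, 280°}.

10°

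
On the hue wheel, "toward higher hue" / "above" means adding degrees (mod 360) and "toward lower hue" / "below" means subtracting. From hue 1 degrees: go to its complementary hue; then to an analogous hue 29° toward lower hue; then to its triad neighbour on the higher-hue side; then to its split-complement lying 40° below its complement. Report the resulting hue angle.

52°

+180° (complement): 1 + 180 = 181°
−29° (analog 29° ↓): 181 − 29 = 152°
+120° (triadic ↑): 152 + 120 = 272°
+140° (split-comp 40° ↓): 272 + 140 = 412 → 412 − 360 = 52°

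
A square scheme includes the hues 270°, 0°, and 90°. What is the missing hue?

180°

A square tetradic scheme places four hues every 90°.
The full set through 0° is {0°, 90°, 180°, 270°}.
Given {0°, 90°, 270°}, the missing hue is 180°.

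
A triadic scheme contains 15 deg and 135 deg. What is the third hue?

255°

A triad spaces three hues 120° apart.
The full set is {15°, 135°, 255°}.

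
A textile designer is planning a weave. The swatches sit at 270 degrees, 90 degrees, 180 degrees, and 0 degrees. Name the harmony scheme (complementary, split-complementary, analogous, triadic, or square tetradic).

square tetradic

Sort the hues: 0°, 90°, 180°, 270°.
Successive gaps around the wheel: 90°, 90°, 90°, 90°.
Four hues every 90° form a square tetradic scheme.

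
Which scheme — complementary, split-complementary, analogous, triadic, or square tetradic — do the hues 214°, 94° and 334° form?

Sort the hues: 94°, 214°, 334°.
Successive gaps around the wheel: 120°, 120°, 120°.
Three hues equally spaced 120° apart form a triad.

triadic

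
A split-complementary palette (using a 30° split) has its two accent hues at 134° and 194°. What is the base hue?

344°

The accents sit 30° either side of the complement, so the complement is their short-arc midpoint on the wheel.
Short-arc midpoint of 134° and 194°: 164°.
Base is 180° from the complement: 164 − 180 = -16 → -16 + 360 = 344°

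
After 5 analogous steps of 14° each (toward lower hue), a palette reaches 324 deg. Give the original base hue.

5 steps of 14° (toward lower hue) give a net shift of −70°.
Start = end − shift: 324 + 70 = 394 → 394 − 360 = 34°

34°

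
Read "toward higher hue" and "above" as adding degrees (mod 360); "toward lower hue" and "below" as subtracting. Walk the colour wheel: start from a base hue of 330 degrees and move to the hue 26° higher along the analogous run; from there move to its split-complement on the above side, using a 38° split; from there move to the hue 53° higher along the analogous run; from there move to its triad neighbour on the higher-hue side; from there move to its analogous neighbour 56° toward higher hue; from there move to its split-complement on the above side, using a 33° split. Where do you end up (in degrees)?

+26° (analog 26° ↑): 330 + 26 = 356°
+218° (split-comp 38° ↑): 356 + 218 = 574 → 574 − 360 = 214°
+53° (analog 53° ↑): 214 + 53 = 267°
+120° (triadic ↑): 267 + 120 = 387 → 387 − 360 = 27°
+56° (analog 56° ↑): 27 + 56 = 83°
+213° (split-comp 33° ↑): 83 + 213 = 296°

296°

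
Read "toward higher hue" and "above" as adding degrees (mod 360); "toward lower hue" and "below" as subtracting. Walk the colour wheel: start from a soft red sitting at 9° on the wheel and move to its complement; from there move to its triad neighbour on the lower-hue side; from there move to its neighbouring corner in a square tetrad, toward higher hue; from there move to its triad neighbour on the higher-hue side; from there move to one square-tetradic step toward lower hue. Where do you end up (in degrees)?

189°

complement +180°: 9 + 180 = 189°
triadic ↓ −120°: 189 − 120 = 69°
square ↑ +90°: 69 + 90 = 159°
triadic ↑ +120°: 159 + 120 = 279°
square ↓ −90°: 279 − 90 = 189°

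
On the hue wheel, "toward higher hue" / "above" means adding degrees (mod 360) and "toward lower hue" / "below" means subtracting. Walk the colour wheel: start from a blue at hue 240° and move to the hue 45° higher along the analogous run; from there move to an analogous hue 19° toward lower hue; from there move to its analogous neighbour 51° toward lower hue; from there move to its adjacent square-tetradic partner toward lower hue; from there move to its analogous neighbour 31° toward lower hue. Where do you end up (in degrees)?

analog 45° ↑ +45°: 240 + 45 = 285°
analog 19° ↓ −19°: 285 − 19 = 266°
analog 51° ↓ −51°: 266 − 51 = 215°
square ↓ −90°: 215 − 90 = 125°
analog 31° ↓ −31°: 125 − 31 = 94°

94°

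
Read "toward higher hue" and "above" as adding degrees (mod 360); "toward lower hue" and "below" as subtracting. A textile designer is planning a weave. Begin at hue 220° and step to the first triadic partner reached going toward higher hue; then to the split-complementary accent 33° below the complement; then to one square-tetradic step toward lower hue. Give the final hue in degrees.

37°

220 + 120 = 340°   (triadic ↑)
340 + 147 = 487 → 487 − 360 = 127°   (split-comp 33° ↓)
127 − 90 = 37°   (square ↓)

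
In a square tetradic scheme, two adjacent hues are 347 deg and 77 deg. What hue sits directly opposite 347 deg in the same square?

A square tetradic scheme places four hues 90° apart; opposite corners are 180° apart.
347 + 180 = 527 → 527 − 360 = 167°

167°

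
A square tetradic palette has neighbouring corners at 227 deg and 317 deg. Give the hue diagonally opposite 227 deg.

A square tetradic scheme places four hues 90° apart; opposite corners are 180° apart.
227 + 180 = 407 → 407 − 360 = 47°

47°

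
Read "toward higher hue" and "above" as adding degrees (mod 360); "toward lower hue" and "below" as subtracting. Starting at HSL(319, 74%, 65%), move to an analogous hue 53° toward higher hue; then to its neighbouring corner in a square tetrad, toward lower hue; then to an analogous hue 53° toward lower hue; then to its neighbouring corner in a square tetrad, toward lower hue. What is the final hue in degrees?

+53° (analog 53° ↑): 319 + 53 = 372 → 372 − 360 = 12°
−90° (square ↓): 12 − 90 = -78 → -78 + 360 = 282°
−53° (analog 53° ↓): 282 − 53 = 229°
−90° (square ↓): 229 − 90 = 139°

139°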